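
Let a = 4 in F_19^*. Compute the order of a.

The order of 4 must divide p − 1 = 18 = 2 · 3^2.
Divisors: 1, 2, 3, 6, 9, 18.
Check each in increasing order: 4^1 ≡ 4;  4^2 ≡ 16;  4^3 ≡ 7;  4^6 ≡ 11;  4^9 ≡ 1.
Smallest exponent giving 1 is 9.

9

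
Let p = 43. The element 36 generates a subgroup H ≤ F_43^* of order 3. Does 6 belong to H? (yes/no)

yes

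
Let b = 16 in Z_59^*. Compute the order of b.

29

The order of 16 must divide p − 1 = 58 = 2 · 29.
Divisors: 1, 2, 29, 58.
Check each in increasing order: 16^1 ≡ 16;  16^2 ≡ 20;  16^29 ≡ 1.
Smallest exponent giving 1 is 29.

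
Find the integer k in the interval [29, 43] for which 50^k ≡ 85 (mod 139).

Compute 50^29 mod 139 = 73, then multiply by 50 repeatedly:
  50^29=73  50^30=36  50^31=132  50^32=67  50^33=14
  50^34=5  50^35=111  50^36=129  50^37=56  50^38=20
  50^39=27  50^40=99  50^41=85
Found 85 at exponent 41.

41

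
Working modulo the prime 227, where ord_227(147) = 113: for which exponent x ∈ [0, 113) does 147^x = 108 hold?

47

Baby-step giant-step with m = ceil(sqrt(113)) = 11.
Baby table (147^j mod 227 for j=0..10):
  0:1  1:147  2:44  3:112  4:120  5:161  6:59  7:47
  8:99  9:25  10:43
Giant step factor: 147^(-11) ≡ 214 (mod 227).
Scan 108·214^i mod 227 for i = 0, 1, …:
  i=0: 108   i=1: 185   i=2: 92   i=3: 166
  i=4: 112
Match at i=4, j=3: x = 4·11 + 3 = 47.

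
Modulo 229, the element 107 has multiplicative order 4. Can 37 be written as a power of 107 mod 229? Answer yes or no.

no

37 ∈ ⟨107⟩ iff 37^4 ≡ 1 (mod 229), since |⟨107⟩| = 4.
37^4 mod 229 = 25.
Since 25 ≠ 1, 37 does not lie in the subgroup.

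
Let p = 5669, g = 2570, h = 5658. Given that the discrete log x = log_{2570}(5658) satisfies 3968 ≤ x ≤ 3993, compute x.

3976

Compute 2570^3968 mod 5669 = 766, then multiply by 2570 repeatedly:
  2570^3968=766  2570^3969=1477  2570^3970=3329  2570^3971=1009  2570^3972=2397
  2570^3973=3756  2570^3974=4282  2570^3975=1211  2570^3976=5658
Found 5658 at exponent 3976.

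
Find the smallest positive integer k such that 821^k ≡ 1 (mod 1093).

1092

The order of 821 must divide p − 1 = 1092 = 2^2 · 3 · 7 · 13.
Divisors: 1, 2, 3, 4, 6, 7, 12, 13, 14, 21, 26, 28, 39, 42, 52, 78, 84, 91, 156, 182, 273, 364, 546, 1092.
Check each in increasing order: 821^1 ≡ 821;  821^2 ≡ 753;  821^3 ≡ 668;  821^4 ≡ 835;  821^6 ≡ 280;  821^7 ≡ 350;  821^12 ≡ 797;  821^13 ≡ 723;  821^14 ≡ 84;  821^21 ≡ 982;  821^26 ≡ 275;  821^28 ≡ 498;  821^39 ≡ 992;  821^42 ≡ 298;  821^52 ≡ 208;  821^78 ≡ 364;  821^84 ≡ 271;  821^91 ≡ 852;  821^156 ≡ 243;  821^182 ≡ 152;  821^273 ≡ 530;  821^364 ≡ 151;  821^546 ≡ 1092;  821^1092 ≡ 1.
Smallest exponent giving 1 is 1092.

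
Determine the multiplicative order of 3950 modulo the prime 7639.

The order of 3950 must divide p − 1 = 7638 = 2 · 3 · 19 · 67.
Divisors: 1, 2, 3, 6, 19, 38, 57, 67, 114, 134, 201, 402, 1273, 2546, 3819, 7638.
Check each in increasing order: 3950^1 ≡ 3950;  3950^2 ≡ 3662;  3950^3 ≡ 4273;  3950^6 ≡ 1319;  3950^19 ≡ 2284;  3950^38 ≡ 6858;  3950^57 ≡ 3722;  3950^67 ≡ 2806;  3950^114 ≡ 3777;  3950^134 ≡ 5466;  3950^201 ≡ 6123;  3950^402 ≡ 6556;  3950^1273 ≡ 2976;  3950^2546 ≡ 2975;  3950^3819 ≡ 7638;  3950^7638 ≡ 1.
Smallest exponent giving 1 is 7638.

7638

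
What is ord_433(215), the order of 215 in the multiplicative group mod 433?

The order of 215 must divide p − 1 = 432 = 2^4 · 3^3.
Divisors: 1, 2, 3, 4, 6, 8, 9, 12, 16, 18, 24, 27, 36, 48, 54, 72, 108, 144, 216, 432.
Check each in increasing order: 215^1 ≡ 215;  215^2 ≡ 327;  215^3 ≡ 159;  215^4 ≡ 411;  215^6 ≡ 167;  215^8 ≡ 51;  215^9 ≡ 140;  215^12 ≡ 177;  215^16 ≡ 3;  215^18 ≡ 115;  215^24 ≡ 153;  215^27 ≡ 79;  215^36 ≡ 235;  215^48 ≡ 27;  215^54 ≡ 179;  215^72 ≡ 234;  215^108 ≡ 432;  215^144 ≡ 198;  215^216 ≡ 1.
Smallest exponent giving 1 is 216.

216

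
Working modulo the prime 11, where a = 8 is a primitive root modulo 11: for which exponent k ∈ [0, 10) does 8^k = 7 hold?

9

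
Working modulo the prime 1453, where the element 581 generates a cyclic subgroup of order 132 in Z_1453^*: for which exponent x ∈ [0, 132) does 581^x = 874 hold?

Baby-step giant-step with m = ceil(sqrt(132)) = 12.
Baby table (581^j mod 1453 for j=0..11):
  0:1  1:581  2:465  3:1360  4:1181  5:345  6:1384  7:595
  8:1334  9:605  10:1332  11:896
Giant step factor: 581^(-12) ≡ 300 (mod 1453).
Scan 874·300^i mod 1453 for i = 0, 1, …:
  i=0: 874   i=1: 660   i=2: 392   i=3: 1360
Match at i=3, j=3: x = 3·12 + 3 = 39.

39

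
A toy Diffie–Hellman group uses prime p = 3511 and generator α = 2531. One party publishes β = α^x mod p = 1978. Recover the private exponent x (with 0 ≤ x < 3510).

Baby-step giant-step with m = ceil(sqrt(3510)) = 60.
Baby table (2531^j mod 3511 for j=0..59):
  0:1  1:2531  2:1897  3:1770  4:3345  5:1174  6:1088  7:1104
  8:2979  9:1732  10:1964  11:2819  12:537  13:390  14:499  15:2520
  16:2144  17:1969  18:1430  19:3000  20:2218  21:3180  22:1368  23:562
  24:467  25:2281  26:1127  27:1505  28:3231  29:542  30:2512  31:2962
  32:837  33:1314  34:817  35:3359  36:1498  37:3069  38:1307  39:655
  40:613  41:3152  42:720  43:111  44:61  45:3418  46:3365  47:2640
  48:407  49:1394  50:3170  51:635  52:2658  53:322  54:430  55:3431
  56:1158  57:2724  58:2351  59:2747
Giant step factor: 2531^(-60) ≡ 1169 (mod 3511).
Scan 1978·1169^i mod 3511 for i = 0, 1, …:
  i=0: 1978   i=1: 2044   i=2: 1956   i=3: 903
  i=4: 2307   i=5: 435   i=6: 2931   i=7: 3114
  i=8: 2870   i=9: 2025     …   i=13: 2889
  i=14: 3170
Match at i=14, j=50: x = 14·60 + 50 = 890.

890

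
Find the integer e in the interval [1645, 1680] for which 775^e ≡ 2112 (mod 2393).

Compute 775^1645 mod 2393 = 2181, then multiply by 775 repeatedly:
  775^1645=2181  775^1646=817  775^1647=1423  775^1648=2045  775^1649=709
  775^1650=1478  775^1651=1596  775^1652=2112
Found 2112 at exponent 1652.

1652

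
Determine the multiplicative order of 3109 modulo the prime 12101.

12100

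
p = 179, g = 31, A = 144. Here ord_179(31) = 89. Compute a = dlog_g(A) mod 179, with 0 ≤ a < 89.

38

Baby-step giant-step with m = ceil(sqrt(89)) = 10.
Baby table (31^j mod 179 for j=0..9):
  0:1  1:31  2:66  3:77  4:60  5:70  6:22  7:145
  8:20  9:83
Giant step factor: 31^(-10) ≡ 171 (mod 179).
Scan 144·171^i mod 179 for i = 0, 1, …:
  i=0: 144   i=1: 101   i=2: 87   i=3: 20
Match at i=3, j=8: a = 3·10 + 8 = 38.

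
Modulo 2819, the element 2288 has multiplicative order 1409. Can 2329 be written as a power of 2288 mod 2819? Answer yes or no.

yes

2329 ∈ ⟨2288⟩ iff 2329^1409 ≡ 1 (mod 2819), since |⟨2288⟩| = 1409.
2329^1409 mod 2819 = 1.
Since 1 = 1, 2329 lies in the subgroup.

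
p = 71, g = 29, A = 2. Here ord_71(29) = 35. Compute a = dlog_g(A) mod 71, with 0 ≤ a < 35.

32

Successive powers of 29 modulo 71:
  29^0=1  29^1=29  29^2=60  29^3=36  29^4=50  29^5=30
  29^6=18  29^7=25  29^8=15  29^9=9  29^10=48  29^11=43
  29^12=40  29^13=24  29^14=57  29^15=20  29^16=12  29^17=64
  29^18=10  29^19=6  29^20=32  29^21=5  29^22=3  29^23=16
  29^24=38  29^25=37  29^26=8  29^27=19  29^28=54  29^29=4
  29^30=45  29^31=27  29^32=2
So 29^32 ≡ 2 (mod 71), giving a = 32.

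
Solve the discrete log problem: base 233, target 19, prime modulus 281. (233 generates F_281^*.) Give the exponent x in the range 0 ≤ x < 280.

33

Baby-step giant-step with m = ceil(sqrt(280)) = 17.
Baby table (233^j mod 281 for j=0..16):
  0:1  1:233  2:56  3:122  4:45  5:88  6:272  7:151
  8:58  9:26  10:157  11:51  12:81  13:46  14:40  15:47
  16:273
Giant step factor: 233^(-17) ≡ 251 (mod 281).
Scan 19·251^i mod 281 for i = 0, 1, …:
  i=0: 19   i=1: 273
Match at i=1, j=16: x = 1·17 + 16 = 33.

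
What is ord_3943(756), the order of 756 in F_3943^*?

The order of 756 must divide p − 1 = 3942 = 2 · 3^3 · 73.
Divisors: 1, 2, 3, 6, 9, 18, 27, 54, 73, 146, 219, 438, 657, 1314, 1971, 3942.
Check each in increasing order: 756^1 ≡ 756;  756^2 ≡ 3744;  756^3 ≡ 3333;  756^6 ≡ 1458;  756^9 ≡ 1738;  756^18 ≡ 306;  756^27 ≡ 3466;  756^54 ≡ 2778;  756^73 ≡ 1553;  756^146 ≡ 2636;  756^219 ≡ 874;  756^438 ≡ 2877;  756^657 ≡ 2807;  756^1314 ≡ 1135;  756^1971 ≡ 1.
Smallest exponent giving 1 is 1971.

1971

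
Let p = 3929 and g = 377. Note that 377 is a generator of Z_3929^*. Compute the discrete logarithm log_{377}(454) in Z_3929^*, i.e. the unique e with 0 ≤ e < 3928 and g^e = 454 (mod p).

1122

Baby-step giant-step with m = ceil(sqrt(3928)) = 63.
Baby table (377^j mod 3929 for j=0..62):
  0:1  1:377  2:685  3:2860  4:1674  5:2458  6:3351  7:2118
  8:899  9:1029  10:2891  11:1574  12:119  13:1644  14:2935  15:2446
  16:2756  17:1756  18:1940  19:586  20:898  21:652  22:2206  23:2643
  24:2374  25:3115  26:3513  27:328  28:1857  29:727  30:2978  31:2941
  32:779  33:2937  34:3200  35:197  36:3547  37:1359  38:1573  39:3671
  40:959  41:75  42:772  43:298  44:2334  45:3751  46:3616  47:3798
  48:1690  49:632  50:2524  51:730  52:180  53:1067  54:1501  55:101
  56:2716  57:2392  58:2043  59:127  60:731  61:557  62:1752
Giant step factor: 377^(-63) ≡ 2683 (mod 3929).
Scan 454·2683^i mod 3929 for i = 0, 1, …:
  i=0: 454   i=1: 92   i=2: 3238   i=3: 535
  i=4: 1320   i=5: 1531   i=6: 1868   i=7: 2369
  i=8: 2834   i=9: 1007     …   i=16: 1040
  i=17: 730
Match at i=17, j=51: e = 17·63 + 51 = 1122.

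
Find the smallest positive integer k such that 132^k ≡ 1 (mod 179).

178

The order of 132 must divide p − 1 = 178 = 2 · 89.
Divisors: 1, 2, 89, 178.
Check each in increasing order: 132^1 ≡ 132;  132^2 ≡ 61;  132^89 ≡ 178;  132^178 ≡ 1.
Smallest exponent giving 1 is 178.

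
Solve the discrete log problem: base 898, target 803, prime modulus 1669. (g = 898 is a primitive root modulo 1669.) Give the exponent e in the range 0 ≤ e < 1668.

Baby-step giant-step with m = ceil(sqrt(1668)) = 41.
Baby table (898^j mod 1669 for j=0..40):
  0:1  1:898  2:277  3:65  4:1624  5:1315  6:887  7:413
  8:356  9:909  10:141  11:1443  12:670  13:820  14:331  15:156
  16:1561  17:1487  18:126  19:1325  20:1522  21:1514  22:1006  23:459
  24:1608  25:299  26:1462  27:1042  28:1076  29:1566  30:970  31:1511
  32:1650  33:1297  34:1413  35:434  36:855  37:50  38:1506  39:498
  40:1581
Giant step factor: 898^(-41) ≡ 1060 (mod 1669).
Scan 803·1060^i mod 1669 for i = 0, 1, …:
  i=0: 803   i=1: 1659   i=2: 1083   i=3: 1377
  i=4: 914   i=5: 820
Match at i=5, j=13: e = 5·41 + 13 = 218.

218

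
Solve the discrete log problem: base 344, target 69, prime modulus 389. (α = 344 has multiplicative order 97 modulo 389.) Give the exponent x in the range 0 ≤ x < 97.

77

Baby-step giant-step with m = ceil(sqrt(97)) = 10.
Baby table (344^j mod 389 for j=0..9):
  0:1  1:344  2:80  3:290  4:176  5:249  6:76  7:81
  8:245  9:256
Giant step factor: 344^(-10) ≡ 236 (mod 389).
Scan 69·236^i mod 389 for i = 0, 1, …:
  i=0: 69   i=1: 335   i=2: 93   i=3: 164
  i=4: 193   i=5: 35   i=6: 91   i=7: 81
Match at i=7, j=7: x = 7·10 + 7 = 77.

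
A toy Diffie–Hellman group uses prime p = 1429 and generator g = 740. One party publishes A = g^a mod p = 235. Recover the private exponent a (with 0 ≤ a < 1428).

1243

Baby-step giant-step with m = ceil(sqrt(1428)) = 38.
Baby table (740^j mod 1429 for j=0..37):
  0:1  1:740  2:293  3:1041  4:109  5:636  6:499  7:578
  8:449  9:732  10:89  11:126  12:355  13:1193  14:1127  15:873
  16:112  17:1427  18:1378  19:843  20:776  21:1211  22:157  23:431
  24:273  25:531  26:1394  27:1251  28:1177  29:719  30:472  31:604
  32:1112  33:1205  34:4  35:102  36:1172  37:1306
Giant step factor: 740^(-38) ≡ 744 (mod 1429).
Scan 235·744^i mod 1429 for i = 0, 1, …:
  i=0: 235   i=1: 502   i=2: 519   i=3: 306
  i=4: 453   i=5: 1217   i=6: 891   i=7: 1277
  i=8: 1232   i=9: 619     …   i=31: 987
  i=32: 1251
Match at i=32, j=27: a = 32·38 + 27 = 1243.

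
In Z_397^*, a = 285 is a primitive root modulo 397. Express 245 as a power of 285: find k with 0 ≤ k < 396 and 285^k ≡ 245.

337

Baby-step giant-step with m = ceil(sqrt(396)) = 20.
Baby table (285^j mod 397 for j=0..19):
  0:1  1:285  2:237  3:55  4:192  5:331  6:246  7:238
  8:340  9:32  10:386  11:41  12:172  13:189  14:270  15:329
  16:73  17:161  18:230  19:45
Giant step factor: 285^(-20) ≡ 105 (mod 397).
Scan 245·105^i mod 397 for i = 0, 1, …:
  i=0: 245   i=1: 317   i=2: 334   i=3: 134
  i=4: 175   i=5: 113   i=6: 352   i=7: 39
  i=8: 125   i=9: 24     …   i=15: 28
  i=16: 161
Match at i=16, j=17: k = 16·20 + 17 = 337.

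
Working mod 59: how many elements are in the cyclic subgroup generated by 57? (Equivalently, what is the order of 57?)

29

The order of 57 must divide p − 1 = 58 = 2 · 29.
Divisors: 1, 2, 29, 58.
Check each in increasing order: 57^1 ≡ 57;  57^2 ≡ 4;  57^29 ≡ 1.
Smallest exponent giving 1 is 29.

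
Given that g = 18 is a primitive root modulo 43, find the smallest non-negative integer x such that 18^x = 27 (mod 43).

3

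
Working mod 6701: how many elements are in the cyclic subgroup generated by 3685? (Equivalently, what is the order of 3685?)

1340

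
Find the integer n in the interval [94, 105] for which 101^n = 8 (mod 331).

Compute 101^94 mod 331 = 45, then multiply by 101 repeatedly:
  101^94=45  101^95=242  101^96=279  101^97=44  101^98=141
  101^99=8
Found 8 at exponent 99.

99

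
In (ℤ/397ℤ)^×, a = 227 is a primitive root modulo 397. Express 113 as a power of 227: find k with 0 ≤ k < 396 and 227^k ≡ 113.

249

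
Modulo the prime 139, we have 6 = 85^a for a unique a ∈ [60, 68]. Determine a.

66

Compute 85^60 mod 139 = 77, then multiply by 85 repeatedly:
  85^60=77  85^61=12  85^62=47  85^63=103  85^64=137
  85^65=108  85^66=6
Found 6 at exponent 66.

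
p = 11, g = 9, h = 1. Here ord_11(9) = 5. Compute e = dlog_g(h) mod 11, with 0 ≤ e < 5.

0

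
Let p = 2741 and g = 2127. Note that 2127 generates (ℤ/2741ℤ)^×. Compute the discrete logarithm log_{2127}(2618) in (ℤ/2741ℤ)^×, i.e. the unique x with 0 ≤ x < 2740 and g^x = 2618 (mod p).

1374

Baby-step giant-step with m = ceil(sqrt(2740)) = 53.
Baby table (2127^j mod 2741 for j=0..52):
  0:1  1:2127  2:1479  3:1906  4:123  5:1226  6:1011  7:1453
  8:1424  9:43  10:1008  11:554  12:2469  13:2548  14:639  15:2358
  16:2177  17:930  18:1849  19:2229  20:1894  21:2009  22:2665  23:67
  24:2718  25:417  26:1616  27:18  28:2653  29:1953  30:1416  31:2214
  32:140  33:1752  34:1485  35:963  36:774  37:1698  38:1749  39:586
  40:2008  41:538  42:1329  43:812  44:294  45:390  46:1748  47:1200
  48:529  49:1373  50:1206  51:2327  52:2024
Giant step factor: 2127^(-53) ≡ 1707 (mod 2741).
Scan 2618·1707^i mod 2741 for i = 0, 1, …:
  i=0: 2618   i=1: 1096   i=2: 1510   i=3: 1030
  i=4: 1229   i=5: 1038   i=6: 1180   i=7: 2366
  i=8: 1269   i=9: 793     …   i=24: 1454
  i=25: 1373
Match at i=25, j=49: x = 25·53 + 49 = 1374.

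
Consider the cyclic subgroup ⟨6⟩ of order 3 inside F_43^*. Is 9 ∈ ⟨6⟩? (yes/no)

⟨6⟩ has order 3; its elements mod 43 are {1, 6, 36}.
9 is not in this set.

no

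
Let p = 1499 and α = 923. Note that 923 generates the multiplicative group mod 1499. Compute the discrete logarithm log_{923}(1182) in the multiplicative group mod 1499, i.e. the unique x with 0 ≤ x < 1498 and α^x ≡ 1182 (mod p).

Baby-step giant-step with m = ceil(sqrt(1498)) = 39.
Baby table (923^j mod 1499 for j=0..38):
  0:1  1:923  2:497  3:37  4:1173  5:401  6:1369  7:1429
  8:1346  9:1186  10:408  11:335  12:411  13:106  14:403  15:217
  16:924  17:1420  18:534  19:1210  20:75  21:271  22:1299  23:1276
  24:1033  25:95  26:743  27:746  28:517  29:509  30:620  31:1141
  32:845  33:455  34:245  35:1285  36:346  37:71  38:1076
Giant step factor: 923^(-39) ≡ 446 (mod 1499).
Scan 1182·446^i mod 1499 for i = 0, 1, …:
  i=0: 1182   i=1: 1023   i=2: 562   i=3: 319
  i=4: 1368   i=5: 35   i=6: 620
Match at i=6, j=30: x = 6·39 + 30 = 264.

264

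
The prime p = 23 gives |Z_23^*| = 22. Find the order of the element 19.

22

The order of 19 must divide p − 1 = 22 = 2 · 11.
Divisors: 1, 2, 11, 22.
Check each in increasing order: 19^1 ≡ 19;  19^2 ≡ 16;  19^11 ≡ 22;  19^22 ≡ 1.
Smallest exponent giving 1 is 22.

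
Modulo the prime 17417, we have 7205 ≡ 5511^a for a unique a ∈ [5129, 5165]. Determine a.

Compute 5511^5129 mod 17417 = 7205, then multiply by 5511 repeatedly:
  5511^5129=7205
Found 7205 at exponent 5129.

5129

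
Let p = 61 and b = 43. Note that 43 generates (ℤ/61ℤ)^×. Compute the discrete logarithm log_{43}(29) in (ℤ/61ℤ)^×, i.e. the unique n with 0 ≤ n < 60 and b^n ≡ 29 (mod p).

5

Successive powers of 43 modulo 61:
  43^0=1  43^1=43  43^2=19  43^3=24  43^4=56  43^5=29
So 43^5 ≡ 29 (mod 61), giving n = 5.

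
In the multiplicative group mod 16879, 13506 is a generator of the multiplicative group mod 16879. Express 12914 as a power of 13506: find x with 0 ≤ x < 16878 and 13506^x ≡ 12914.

6397

Baby-step giant-step with m = ceil(sqrt(16878)) = 130.
Baby table (13506^j mod 16879 for j=0..129):
  0:1  1:13506  2:683  3:8664  4:10756  5:9862  6:3983  7:1025
  8:2870  9:8036  10:2246  11:2913  12:14908  13:14736  14:4127  15:4804
  16:16827  17:6606  18:15121  19:5205  20:14574  21:10425  22:12311  23:14216
  24:2671  25:4103  26:1361  27:435  28:1218  29:10162  30:4823  31:3377
  32:2704  33:10947  34:7021  35:16283  36:1707  37:14907  38:1230  39:3444
  40:13019  41:6071  42:13623  43:11138  44:4180  45:11704  46:2389  47:10065
  48:11303  49:4642  50:6246  51:14113  52:12510  53:1270  54:3556  55:6581
  56:15051  57:5009  58:522  59:11589  60:2067  61:15915  62:10804  63:16748
  64:3009  65:11801  66:12788  67:8800  68:7761  69:1476  70:757  71:12247
  72:10661  73:9596  74:6614  75:5016  76:10669  77:16370  78:12078  79:6812
  80:12322  81:10871  82:10184  83:15012  84:1524  85:7643  86:11273  87:4558
  88:2635  89:7378  90:10531  91:9232  92:2219  93:9589  94:13346  95:235
  96:658  97:8594  98:10560  99:12689  100:5147  101:7660  102:4569  103:16169
  104:14891  105:4561  106:9395  107:9427  108:2765  109:7742  110:14926  111:4659
  112:16421  113:8845  114:7887  115:15332  116:2420  117:6776  118:15597  119:3162
  120:2102  121:16013  122:951  123:16166  124:8131  125:2512  126:282  127:10917
  128:6937  129:12672
Giant step factor: 13506^(-130) ≡ 5059 (mod 16879).
Scan 12914·5059^i mod 16879 for i = 0, 1, …:
  i=0: 12914   i=1: 10196   i=2: 16219   i=3: 3102
  i=4: 12427   i=5: 10797   i=6: 1579   i=7: 4394
  i=8: 16482   i=9: 178     …   i=48: 7090
  i=49: 435
Match at i=49, j=27: x = 49·130 + 27 = 6397.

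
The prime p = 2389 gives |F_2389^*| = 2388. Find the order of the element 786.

398

The order of 786 must divide p − 1 = 2388 = 2^2 · 3 · 199.
Divisors: 1, 2, 3, 4, 6, 12, 199, 398, 597, 796, 1194, 2388.
Check each in increasing order: 786^1 ≡ 786;  786^2 ≡ 1434;  786^3 ≡ 1905;  786^4 ≡ 1816;  786^6 ≡ 134;  786^12 ≡ 1233;  786^199 ≡ 2388;  786^398 ≡ 1.
Smallest exponent giving 1 is 398.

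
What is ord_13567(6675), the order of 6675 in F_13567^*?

4522

The order of 6675 must divide p − 1 = 13566 = 2 · 3 · 7 · 17 · 19.
Divisors: 1, 2, 3, 6, 7, 14, 17, 19, 21, 34, 38, 42, 51, 57, 102, 114, 119, 133, 238, 266, 323, 357, 399, 646, 714, 798, 969, 1938, 2261, 4522, 6783, 13566.
Check each in increasing order: 6675^1 ≡ 6675;  6675^2 ≡ 1597;  6675^3 ≡ 9880;  6675^6 ≡ 13402;  6675^7 ≡ 11119;  6675^14 ≡ 9657;  6675^17 ≡ 8016;  6675^19 ≡ 7871;  6675^21 ≡ 6945;  6675^34 ≡ 2944;  6675^38 ≡ 5719;  6675^42 ≡ 2340;  6675^51 ≡ 6091;  6675^57 ≡ 12510;  6675^102 ≡ 8103;  6675^114 ≡ 4755;  6675^119 ≡ 8419;  6675^133 ≡ 8819;  6675^238 ≡ 5553;  6675^266 ≡ 8717;  6675^323 ≡ 11691;  6675^357 ≡ 12392;  6675^399 ≡ 4601;  6675^646 ≡ 5523;  6675^714 ≡ 10358;  6675^798 ≡ 4681;  6675^969 ≡ 4040;  6675^1938 ≡ 499;  6675^2261 ≡ 13566;  6675^4522 ≡ 1.
Smallest exponent giving 1 is 4522.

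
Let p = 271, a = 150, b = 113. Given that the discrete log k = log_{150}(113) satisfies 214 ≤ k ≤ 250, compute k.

245

Compute 150^214 mod 271 = 151, then multiply by 150 repeatedly:
  150^214=151  150^215=157  150^216=244  150^217=15  150^218=82
  150^219=105  150^220=32  150^221=193  150^222=224  150^223=267
  150^224=213  150^225=243  150^226=136  150^227=75  150^228=139
  150^229=254  150^230=160  150^231=152  150^232=36  150^233=251
  150^234=252  150^235=131  150^236=138  150^237=104  150^238=153
  150^239=186  150^240=258  150^241=218  150^242=180  150^243=171
  150^244=176  150^245=113
Found 113 at exponent 245.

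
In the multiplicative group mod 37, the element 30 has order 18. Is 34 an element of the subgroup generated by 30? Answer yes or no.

34 ∈ ⟨30⟩ iff 34^18 ≡ 1 (mod 37), since |⟨30⟩| = 18.
34^18 mod 37 = 1.
Since 1 = 1, 34 lies in the subgroup.

yes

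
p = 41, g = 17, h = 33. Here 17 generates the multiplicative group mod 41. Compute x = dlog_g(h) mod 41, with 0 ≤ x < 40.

Successive powers of 17 modulo 41:
  17^0=1  17^1=17  17^2=2  17^3=34  17^4=4  17^5=27
  17^6=8  17^7=13  17^8=16  17^9=26  17^10=32  17^11=11
  17^12=23  17^13=22  17^14=5  17^15=3  17^16=10  17^17=6
  17^18=20  17^19=12  17^20=40  17^21=24  17^22=39  17^23=7
  17^24=37  17^25=14  17^26=33
So 17^26 ≡ 33 (mod 41), giving x = 26.

26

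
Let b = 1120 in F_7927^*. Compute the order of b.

2642

The order of 1120 must divide p − 1 = 7926 = 2 · 3 · 1321.
Divisors: 1, 2, 3, 6, 1321, 2642, 3963, 7926.
Check each in increasing order: 1120^1 ≡ 1120;  1120^2 ≡ 1934;  1120^3 ≡ 2009;  1120^6 ≡ 1238;  1120^1321 ≡ 7926;  1120^2642 ≡ 1.
Smallest exponent giving 1 is 2642.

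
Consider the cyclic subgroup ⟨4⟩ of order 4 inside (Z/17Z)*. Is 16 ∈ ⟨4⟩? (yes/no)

16 ∈ ⟨4⟩ iff 16^4 ≡ 1 (mod 17), since |⟨4⟩| = 4.
16^4 mod 17 = 1.
Since 1 = 1, 16 lies in the subgroup.

yes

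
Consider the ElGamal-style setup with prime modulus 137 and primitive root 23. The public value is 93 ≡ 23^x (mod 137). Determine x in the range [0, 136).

18

Baby-step giant-step with m = ceil(sqrt(136)) = 12.
Baby table (23^j mod 137 for j=0..11):
  0:1  1:23  2:118  3:111  4:87  5:83  6:128  7:67
  8:34  9:97  10:39  11:75
Giant step factor: 23^(-12) ≡ 22 (mod 137).
Scan 93·22^i mod 137 for i = 0, 1, …:
  i=0: 93   i=1: 128
Match at i=1, j=6: x = 1·12 + 6 = 18.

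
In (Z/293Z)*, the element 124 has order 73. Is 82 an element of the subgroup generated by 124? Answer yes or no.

82 ∈ ⟨124⟩ iff 82^73 ≡ 1 (mod 293), since |⟨124⟩| = 73.
82^73 mod 293 = 1.
Since 1 = 1, 82 lies in the subgroup.

yes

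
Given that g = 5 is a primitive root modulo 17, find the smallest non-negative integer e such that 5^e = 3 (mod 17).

13

Successive powers of 5 modulo 17:
  5^0=1  5^1=5  5^2=8  5^3=6  5^4=13  5^5=14
  5^6=2  5^7=10  5^8=16  5^9=12  5^10=9  5^11=11
  5^12=4  5^13=3
So 5^13 ≡ 3 (mod 17), giving e = 13.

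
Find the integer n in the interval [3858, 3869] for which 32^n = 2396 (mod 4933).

3868

Compute 32^3858 mod 4933 = 3120, then multiply by 32 repeatedly:
  32^3858=3120  32^3859=1180  32^3860=3229  32^3861=4668  32^3862=1386
  32^3863=4888  32^3864=3493  32^3865=3250  32^3866=407  32^3867=3158
  32^3868=2396
Found 2396 at exponent 3868.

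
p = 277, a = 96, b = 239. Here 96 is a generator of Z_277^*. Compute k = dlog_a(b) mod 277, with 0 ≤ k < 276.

Baby-step giant-step with m = ceil(sqrt(276)) = 17.
Baby table (96^j mod 277 for j=0..16):
  0:1  1:96  2:75  3:275  4:85  5:127  6:4  7:107
  8:23  9:269  10:63  11:231  12:16  13:151  14:92  15:245
  16:252
Giant step factor: 96^(-17) ≡ 140 (mod 277).
Scan 239·140^i mod 277 for i = 0, 1, …:
  i=0: 239   i=1: 220   i=2: 53   i=3: 218
  i=4: 50   i=5: 75
Match at i=5, j=2: k = 5·17 + 2 = 87.

87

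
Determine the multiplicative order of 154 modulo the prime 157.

39

The order of 154 must divide p − 1 = 156 = 2^2 · 3 · 13.
Divisors: 1, 2, 3, 4, 6, 12, 13, 26, 39, 52, 78, 156.
Check each in increasing order: 154^1 ≡ 154;  154^2 ≡ 9;  154^3 ≡ 130;  154^4 ≡ 81;  154^6 ≡ 101;  154^12 ≡ 153;  154^13 ≡ 12;  154^26 ≡ 144;  154^39 ≡ 1.
Smallest exponent giving 1 is 39.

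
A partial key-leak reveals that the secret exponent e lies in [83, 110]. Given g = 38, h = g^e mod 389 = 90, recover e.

85

Compute 38^83 mod 389 = 284, then multiply by 38 repeatedly:
  38^83=284  38^84=289  38^85=90
Found 90 at exponent 85.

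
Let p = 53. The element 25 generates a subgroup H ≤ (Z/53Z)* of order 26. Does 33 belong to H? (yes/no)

no

33 ∈ ⟨25⟩ iff 33^26 ≡ 1 (mod 53), since |⟨25⟩| = 26.
33^26 mod 53 = 52.
Since 52 ≠ 1, 33 does not lie in the subgroup.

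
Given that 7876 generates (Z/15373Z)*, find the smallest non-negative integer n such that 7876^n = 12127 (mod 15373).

9271

Baby-step giant-step with m = ceil(sqrt(15372)) = 124.
Baby table (7876^j mod 15373 for j=0..123):
  0:1  1:7876  2:1321  3:12048  4:7892  5:4353  6:2438  7:811
  8:7641  9:10594  10:9073  11:5244  12:9866  13:9474  14:12055  15:1532
  16:13600  17:9909  18:9936  19:7366  20:12287  21:14750  22:12612  23:7159
  24:11493  25:2644  26:9102  27:3053  28:2056  29:5287  30:10328  31:4785
  32:7437  33:2682  34:930  35:7132  36:14063  37:13096  38:6639  39:5191
  40:7509  41:953  42:3804  43:13700  44:13486  45:3679  46:13072  47:2091
  48:4233  49:10444  50:11394  51:6943  52:1307  53:9395  54:4771  55:4784
  56:14934  57:1361  58:4255  59:14613  60:9710  61:10658  62:5828  63:12923
  64:12288  65:7253  66:13933  67:3834  68:4012  69:6997  70:11540  71:3864
  72:9697  73:508  74:4028  75:10029  76:1930  77:12156  78:12985  79:8664
  80:12290  81:7632  82:1202  83:12557  84:4423  85:330  86:1043  87:5486
  88:9606  89:6323  90:6801  91:5144  92:6289  93:358  94:6349  95:11728
  96:8744  97:12077  98:5701  99:11916  100:13624  101:14457  102:10894  103:4431
  104:1846  105:11611  106:9632  107:11250  108:10401  109:10932  110:11632  111:5925
  112:8245  113:2068  114:7561  115:10807  116:11004  117:9903  118:8799  119:14813
  120:1491  121:13517  122:1867  123:7904
Giant step factor: 7876^(-124) ≡ 10875 (mod 15373).
Scan 12127·10875^i mod 15373 for i = 0, 1, …:
  i=0: 12127   i=1: 11531   i=2: 2064   i=3: 1420
  i=4: 8008   i=5: 14328   i=6: 11645   i=7: 11974
  i=8: 7940   i=9: 12732     …   i=73: 10941
  i=74: 11728
Match at i=74, j=95: n = 74·124 + 95 = 9271.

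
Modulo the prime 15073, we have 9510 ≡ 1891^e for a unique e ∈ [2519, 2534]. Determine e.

Compute 1891^2519 mod 15073 = 9768, then multiply by 1891 repeatedly:
  1891^2519=9768  1891^2520=6863  1891^2521=80  1891^2522=550  1891^2523=13
  1891^2524=9510
Found 9510 at exponent 2524.

2524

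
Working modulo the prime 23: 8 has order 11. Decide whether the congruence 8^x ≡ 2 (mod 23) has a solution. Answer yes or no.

yes

⟨8⟩ has order 11; its elements mod 23 are {1, 2, 3, 4, 6, 8, 9, 12, 13, 16, 18}.
2 is in this set.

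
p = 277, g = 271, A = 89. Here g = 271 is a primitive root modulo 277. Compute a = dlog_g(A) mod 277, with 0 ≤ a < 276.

142

Baby-step giant-step with m = ceil(sqrt(276)) = 17.
Baby table (271^j mod 277 for j=0..16):
  0:1  1:271  2:36  3:61  4:188  5:257  6:120  7:111
  8:165  9:118  10:123  11:93  12:273  13:24  14:133  15:33
  16:79
Giant step factor: 271^(-17) ≡ 232 (mod 277).
Scan 89·232^i mod 277 for i = 0, 1, …:
  i=0: 89   i=1: 150   i=2: 175   i=3: 158
  i=4: 92   i=5: 15   i=6: 156   i=7: 182
  i=8: 120
Match at i=8, j=6: a = 8·17 + 6 = 142.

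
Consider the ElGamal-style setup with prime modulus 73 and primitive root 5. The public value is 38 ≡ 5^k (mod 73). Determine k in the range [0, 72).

70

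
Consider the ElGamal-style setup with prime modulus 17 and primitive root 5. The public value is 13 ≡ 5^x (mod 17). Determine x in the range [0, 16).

Successive powers of 5 modulo 17:
  5^0=1  5^1=5  5^2=8  5^3=6  5^4=13
So 5^4 ≡ 13 (mod 17), giving x = 4.

4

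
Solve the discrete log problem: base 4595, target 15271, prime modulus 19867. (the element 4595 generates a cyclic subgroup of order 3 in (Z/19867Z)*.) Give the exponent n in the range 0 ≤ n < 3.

Successive powers of 4595 modulo 19867:
  4595^0=1  4595^1=4595  4595^2=15271
So 4595^2 ≡ 15271 (mod 19867), giving n = 2.

2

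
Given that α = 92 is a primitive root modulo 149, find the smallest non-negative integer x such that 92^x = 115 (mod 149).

Baby-step giant-step with m = ceil(sqrt(148)) = 13.
Baby table (92^j mod 149 for j=0..12):
  0:1  1:92  2:120  3:14  4:96  5:41  6:47  7:3
  8:127  9:62  10:42  11:139  12:123
Giant step factor: 92^(-13) ≡ 93 (mod 149).
Scan 115·93^i mod 149 for i = 0, 1, …:
  i=0: 115   i=1: 116   i=2: 60   i=3: 67
  i=4: 122   i=5: 22   i=6: 109   i=7: 5
  i=8: 18   i=9: 35   i=10: 126   i=11: 96
Match at i=11, j=4: x = 11·13 + 4 = 147.

147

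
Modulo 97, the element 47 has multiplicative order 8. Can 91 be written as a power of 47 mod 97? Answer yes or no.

91 ∈ ⟨47⟩ iff 91^8 ≡ 1 (mod 97), since |⟨47⟩| = 8.
91^8 mod 97 = 61.
Since 61 ≠ 1, 91 does not lie in the subgroup.

no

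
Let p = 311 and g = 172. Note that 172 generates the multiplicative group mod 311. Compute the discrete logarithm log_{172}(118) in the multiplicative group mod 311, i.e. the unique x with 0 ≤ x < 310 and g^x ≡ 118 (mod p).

167

Baby-step giant-step with m = ceil(sqrt(310)) = 18.
Baby table (172^j mod 311 for j=0..17):
  0:1  1:172  2:39  3:177  4:277  5:61  6:229  7:202
  8:223  9:103  10:300  11:285  12:193  13:230  14:63  15:262
  16:280  17:266
Giant step factor: 172^(-18) ≡ 80 (mod 311).
Scan 118·80^i mod 311 for i = 0, 1, …:
  i=0: 118   i=1: 110   i=2: 92   i=3: 207
  i=4: 77   i=5: 251   i=6: 176   i=7: 85
  i=8: 269   i=9: 61
Match at i=9, j=5: x = 9·18 + 5 = 167.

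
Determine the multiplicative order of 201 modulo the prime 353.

The order of 201 must divide p − 1 = 352 = 2^5 · 11.
Divisors: 1, 2, 4, 8, 11, 16, 22, 32, 44, 88, 176, 352.
Check each in increasing order: 201^1 ≡ 201;  201^2 ≡ 159;  201^4 ≡ 218;  201^8 ≡ 222;  201^11 ≡ 304;  201^16 ≡ 217;  201^22 ≡ 283;  201^32 ≡ 140;  201^44 ≡ 311;  201^88 ≡ 352;  201^176 ≡ 1.
Smallest exponent giving 1 is 176.

176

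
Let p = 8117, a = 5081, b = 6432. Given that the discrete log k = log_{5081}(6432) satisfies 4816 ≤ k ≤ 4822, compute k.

4816

Compute 5081^4816 mod 8117 = 6432, then multiply by 5081 repeatedly:
  5081^4816=6432
Found 6432 at exponent 4816.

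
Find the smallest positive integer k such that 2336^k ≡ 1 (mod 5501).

550

The order of 2336 must divide p − 1 = 5500 = 2^2 · 5^3 · 11.
Divisors: 1, 2, 4, 5, 10, 11, 20, 22, 25, 44, 50, 55, 100, 110, 125, 220, 250, 275, 500, 550, 1100, 1375, 2750, 5500.
Check each in increasing order: 2336^1 ≡ 2336;  2336^2 ≡ 5405;  2336^4 ≡ 3715;  2336^5 ≡ 3163;  2336^10 ≡ 3751;  2336^11 ≡ 4744;  2336^20 ≡ 3944;  2336^22 ≡ 945;  2336^25 ≡ 4105;  2336^44 ≡ 1863;  2336^50 ≡ 1462;  2336^55 ≡ 3466;  2336^100 ≡ 3056;  2336^110 ≡ 4473;  2336^125 ≡ 2600;  2336^220 ≡ 592;  2336^250 ≡ 4772;  2336^275 ≡ 5500;  2336^500 ≡ 3345;  2336^550 ≡ 1.
Smallest exponent giving 1 is 550.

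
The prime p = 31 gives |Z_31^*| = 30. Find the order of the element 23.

The order of 23 must divide p − 1 = 30 = 2 · 3 · 5.
Divisors: 1, 2, 3, 5, 6, 10, 15, 30.
Check each in increasing order: 23^1 ≡ 23;  23^2 ≡ 2;  23^3 ≡ 15;  23^5 ≡ 30;  23^6 ≡ 8;  23^10 ≡ 1.
Smallest exponent giving 1 is 10.

10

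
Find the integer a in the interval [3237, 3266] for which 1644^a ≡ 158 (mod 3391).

Compute 1644^3237 mod 3391 = 2683, then multiply by 1644 repeatedly:
  1644^3237=2683  1644^3238=2552  1644^3239=821  1644^3240=106  1644^3241=1323
  1644^3242=1381  1644^3243=1785  1644^3244=1325  1644^3245=1278  1644^3246=2003
  1644^3247=271  1644^3248=1303  1644^3249=2411  1644^3250=2996  1644^3251=1692
  1644^3252=1028  1644^3253=1314  1644^3254=149  1644^3255=804  1644^3256=2677
  1644^3257=2861  1644^3258=167  1644^3259=3268  1644^3260=1248  1644^3261=157
  1644^3262=392  1644^3263=158
Found 158 at exponent 3263.

3263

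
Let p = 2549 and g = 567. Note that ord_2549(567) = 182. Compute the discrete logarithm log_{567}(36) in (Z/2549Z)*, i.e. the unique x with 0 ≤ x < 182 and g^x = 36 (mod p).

160

Baby-step giant-step with m = ceil(sqrt(182)) = 14.
Baby table (567^j mod 2549 for j=0..13):
  0:1  1:567  2:315  3:175  4:2363  5:1596  6:37  7:587
  8:1459  9:1377  10:765  11:425  12:1369  13:1327
Giant step factor: 567^(-14) ≡ 1544 (mod 2549).
Scan 36·1544^i mod 2549 for i = 0, 1, …:
  i=0: 36   i=1: 2055   i=2: 1964   i=3: 1655
  i=4: 1222   i=5: 508   i=6: 1809   i=7: 1941
  i=8: 1829   i=9: 2233   i=10: 1504   i=11: 37
Match at i=11, j=6: x = 11·14 + 6 = 160.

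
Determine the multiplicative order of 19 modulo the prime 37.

The order of 19 must divide p − 1 = 36 = 2^2 · 3^2.
Divisors: 1, 2, 3, 4, 6, 9, 12, 18, 36.
Check each in increasing order: 19^1 ≡ 19;  19^2 ≡ 28;  19^3 ≡ 14;  19^4 ≡ 7;  19^6 ≡ 11;  19^9 ≡ 6;  19^12 ≡ 10;  19^18 ≡ 36;  19^36 ≡ 1.
Smallest exponent giving 1 is 36.

36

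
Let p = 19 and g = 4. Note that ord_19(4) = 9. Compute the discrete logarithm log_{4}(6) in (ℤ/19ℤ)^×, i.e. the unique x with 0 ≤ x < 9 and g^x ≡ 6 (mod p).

Successive powers of 4 modulo 19:
  4^0=1  4^1=4  4^2=16  4^3=7  4^4=9  4^5=17
  4^6=11  4^7=6
So 4^7 ≡ 6 (mod 19), giving x = 7.

7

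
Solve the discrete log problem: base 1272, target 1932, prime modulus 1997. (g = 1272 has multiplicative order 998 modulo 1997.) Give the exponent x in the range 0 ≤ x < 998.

Baby-step giant-step with m = ceil(sqrt(998)) = 32.
Baby table (1272^j mod 1997 for j=0..31):
  0:1  1:1272  2:414  3:1397  4:1651  5:1225  6:540  7:1909
  8:1893  9:1511  10:878  11:493  12:38  13:408  14:1753  15:1164
  16:831  17:619  18:550  19:650  20:42  21:1502  22:1412  23:761
  24:1444  25:1525  26:713  27:298  28:1623  29:1555  30:930  31:736
Giant step factor: 1272^(-32) ≡ 249 (mod 1997).
Scan 1932·249^i mod 1997 for i = 0, 1, …:
  i=0: 1932   i=1: 1788   i=2: 1878   i=3: 324
  i=4: 796   i=5: 501   i=6: 935   i=7: 1163
  i=8: 22   i=9: 1484     …   i=13: 322
  i=14: 298
Match at i=14, j=27: x = 14·32 + 27 = 475.

475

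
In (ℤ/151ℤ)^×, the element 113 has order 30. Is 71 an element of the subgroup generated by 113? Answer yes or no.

no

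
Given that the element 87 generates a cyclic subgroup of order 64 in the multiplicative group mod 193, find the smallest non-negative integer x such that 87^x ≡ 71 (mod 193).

63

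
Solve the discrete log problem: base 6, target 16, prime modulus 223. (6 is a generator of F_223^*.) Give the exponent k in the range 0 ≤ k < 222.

42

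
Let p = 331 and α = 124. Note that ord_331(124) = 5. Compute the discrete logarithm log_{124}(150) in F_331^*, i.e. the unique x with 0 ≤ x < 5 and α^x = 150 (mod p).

2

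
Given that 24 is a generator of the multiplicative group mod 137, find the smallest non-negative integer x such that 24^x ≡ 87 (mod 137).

60

Baby-step giant-step with m = ceil(sqrt(136)) = 12.
Baby table (24^j mod 137 for j=0..11):
  0:1  1:24  2:28  3:124  4:99  5:47  6:32  7:83
  8:74  9:132  10:17  11:134
Giant step factor: 24^(-12) ≡ 78 (mod 137).
Scan 87·78^i mod 137 for i = 0, 1, …:
  i=0: 87   i=1: 73   i=2: 77   i=3: 115
  i=4: 65   i=5: 1
Match at i=5, j=0: x = 5·12 + 0 = 60.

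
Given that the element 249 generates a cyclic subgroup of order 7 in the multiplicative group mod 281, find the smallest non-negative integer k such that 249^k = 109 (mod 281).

3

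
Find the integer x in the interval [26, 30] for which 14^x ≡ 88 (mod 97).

28

Compute 14^26 mod 97 = 44, then multiply by 14 repeatedly:
  14^26=44  14^27=34  14^28=88
Found 88 at exponent 28.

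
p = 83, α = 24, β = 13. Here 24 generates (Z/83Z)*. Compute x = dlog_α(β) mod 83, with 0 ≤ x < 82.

71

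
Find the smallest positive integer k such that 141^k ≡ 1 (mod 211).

210

The order of 141 must divide p − 1 = 210 = 2 · 3 · 5 · 7.
Divisors: 1, 2, 3, 5, 6, 7, 10, 14, 15, 21, 30, 35, 42, 70, 105, 210.
Check each in increasing order: 141^1 ≡ 141;  141^2 ≡ 47;  141^3 ≡ 86;  141^5 ≡ 33;  141^6 ≡ 11;  141^7 ≡ 74;  141^10 ≡ 34;  141^14 ≡ 201;  141^15 ≡ 67;  141^21 ≡ 104;  141^30 ≡ 58;  141^35 ≡ 15;  141^42 ≡ 55;  141^70 ≡ 14;  141^105 ≡ 210;  141^210 ≡ 1.
Smallest exponent giving 1 is 210.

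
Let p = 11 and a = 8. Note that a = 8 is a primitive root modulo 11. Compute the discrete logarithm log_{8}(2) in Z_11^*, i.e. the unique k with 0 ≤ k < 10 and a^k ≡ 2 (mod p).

Successive powers of 8 modulo 11:
  8^0=1  8^1=8  8^2=9  8^3=6  8^4=4  8^5=10
  8^6=3  8^7=2
So 8^7 ≡ 2 (mod 11), giving k = 7.

7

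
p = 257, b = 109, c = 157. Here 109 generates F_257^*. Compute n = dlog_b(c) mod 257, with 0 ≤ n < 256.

10

Successive powers of 109 modulo 257:
  109^0=1  109^1=109  109^2=59  109^3=6  109^4=140  109^5=97
  109^6=36  109^7=69  109^8=68  109^9=216  109^10=157
So 109^10 ≡ 157 (mod 257), giving n = 10.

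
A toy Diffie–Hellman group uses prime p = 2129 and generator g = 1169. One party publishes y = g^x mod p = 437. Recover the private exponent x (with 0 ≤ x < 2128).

1878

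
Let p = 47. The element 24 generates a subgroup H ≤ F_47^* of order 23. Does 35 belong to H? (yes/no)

35 ∈ ⟨24⟩ iff 35^23 ≡ 1 (mod 47), since |⟨24⟩| = 23.
35^23 mod 47 = 46.
Since 46 ≠ 1, 35 does not lie in the subgroup.

no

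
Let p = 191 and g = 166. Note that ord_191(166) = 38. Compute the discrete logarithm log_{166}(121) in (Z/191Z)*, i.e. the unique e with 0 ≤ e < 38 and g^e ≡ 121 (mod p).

34

Successive powers of 166 modulo 191:
  166^0=1  166^1=166  166^2=52  166^3=37  166^4=30  166^5=14
  166^6=32  166^7=155  166^8=136  166^9=38  166^10=5  166^11=66
  166^12=69  166^13=185  166^14=150  166^15=70  166^16=160  166^17=11
  166^18=107  166^19=190  166^20=25  166^21=139  166^22=154  166^23=161
  166^24=177  166^25=159  166^26=36  166^27=55  166^28=153  166^29=186
  166^30=125  166^31=122  166^32=6  166^33=41  166^34=121
So 166^34 ≡ 121 (mod 191), giving e = 34.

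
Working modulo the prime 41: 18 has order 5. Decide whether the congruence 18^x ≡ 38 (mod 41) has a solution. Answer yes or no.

no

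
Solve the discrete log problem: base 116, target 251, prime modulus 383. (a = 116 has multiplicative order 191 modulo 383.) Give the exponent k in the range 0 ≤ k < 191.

18

Successive powers of 116 modulo 383:
  116^0=1  116^1=116  116^2=51  116^3=171  116^4=303  116^5=295
  116^6=133  116^7=108  116^8=272  116^9=146  116^10=84  116^11=169
  116^12=71  116^13=193  116^14=174  116^15=268  116^16=65  116^17=263
  116^18=251
So 116^18 ≡ 251 (mod 383), giving k = 18.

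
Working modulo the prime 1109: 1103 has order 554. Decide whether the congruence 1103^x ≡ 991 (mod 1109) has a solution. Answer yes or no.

yes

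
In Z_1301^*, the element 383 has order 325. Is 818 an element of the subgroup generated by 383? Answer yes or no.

yes

818 ∈ ⟨383⟩ iff 818^325 ≡ 1 (mod 1301), since |⟨383⟩| = 325.
818^325 mod 1301 = 1.
Since 1 = 1, 818 lies in the subgroup.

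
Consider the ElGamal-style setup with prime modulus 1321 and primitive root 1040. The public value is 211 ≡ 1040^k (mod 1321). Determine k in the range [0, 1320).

Baby-step giant-step with m = ceil(sqrt(1320)) = 37.
Baby table (1040^j mod 1321 for j=0..36):
  0:1  1:1040  2:1022  3:796  4:894  5:1097  6:857  7:926
  8:31  9:536  10:1299  11:898  12:1294  13:982  14:147  15:965
  16:961  17:764  18:639  19:97  20:484  21:59  22:594  23:853
  24:729  25:1227  26:1315  27:365  28:473  29:508  30:1241  31:23
  32:142  33:1049  34:1135  35:747  36:132
Giant step factor: 1040^(-37) ≡ 724 (mod 1321).
Scan 211·724^i mod 1321 for i = 0, 1, …:
  i=0: 211   i=1: 849   i=2: 411   i=3: 339
  i=4: 1051   i=5: 28   i=6: 457   i=7: 618
  i=8: 934   i=9: 1185     …   i=20: 129
  i=21: 926
Match at i=21, j=7: k = 21·37 + 7 = 784.

784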